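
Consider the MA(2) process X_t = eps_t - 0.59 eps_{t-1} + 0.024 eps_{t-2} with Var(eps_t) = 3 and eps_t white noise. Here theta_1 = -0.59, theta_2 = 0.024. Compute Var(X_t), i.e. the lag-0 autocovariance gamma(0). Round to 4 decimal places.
\gamma(0) = 4.0460

For an MA(q) process X_t = eps_t + sum_i theta_i eps_{t-i} with
Var(eps_t) = sigma^2, the variance is
  gamma(0) = sigma^2 * (1 + sum_i theta_i^2).
  sum_i theta_i^2 = (-0.59)^2 + (0.024)^2 = 0.3481 + 0.000576 = 0.348676.
  gamma(0) = 3 * (1 + 0.348676) = 3 * 1.348676 = 4.046028, which rounds to 4.0460.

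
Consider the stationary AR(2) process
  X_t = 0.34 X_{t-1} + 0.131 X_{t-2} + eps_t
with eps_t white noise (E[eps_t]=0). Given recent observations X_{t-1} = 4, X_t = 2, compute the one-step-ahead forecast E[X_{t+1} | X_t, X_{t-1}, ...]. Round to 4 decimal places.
E[X_{t+1} \mid \mathcal F_t] = 1.2040

For an AR(p) model X_t = c + sum_i phi_i X_{t-i} + eps_t, the
one-step-ahead conditional mean is
  E[X_{t+1} | X_t, ...] = c + sum_i phi_i X_{t+1-i}.
Substitute known values:
  E[X_{t+1} | ...] = (0.34) * (2) + (0.131) * (4)
                   = 1.2040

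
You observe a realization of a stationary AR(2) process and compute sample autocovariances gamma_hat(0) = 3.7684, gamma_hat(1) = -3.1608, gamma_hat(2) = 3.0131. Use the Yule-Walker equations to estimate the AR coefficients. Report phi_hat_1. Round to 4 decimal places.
\hat\phi_{1} = -0.5670

The Yule-Walker equations for an AR(p) process read, in matrix form,
  Gamma_p phi = r_p,   with   (Gamma_p)_{ij} = gamma(|i - j|),
                       (r_p)_i = gamma(i),   i,j = 1..p.
Substitute the sample gammas (Toeplitz matrix and right-hand side of size 2):
  Gamma_p = [[3.7684, -3.1608], [-3.1608, 3.7684]]
  r_p     = [-3.1608, 3.0131]
Written out:
  3.7684 phi_1 - 3.1608 phi_2 = -3.1608
  -3.1608 phi_1 + 3.7684 phi_2 = 3.0131
Solve by Cramer's rule:
  det = gamma(0)^2 - gamma(1)^2 = (3.7684)^2 - (-3.1608)^2 = 14.20083856 - 9.99065664 = 4.21018192
  phi_hat_1 = [gamma(1) gamma(0) - gamma(1) gamma(2)] / det = [(-3.1608)(3.7684) - (-3.1608)(3.0131)] / 4.21018192 = -2.38735224 / 4.21018192 = -0.567
  phi_hat_2 = [gamma(0) gamma(2) - gamma(1)^2] / det = [(3.7684)(3.0131) - (-3.1608)^2] / 4.21018192 = 1.3639094 / 4.21018192 = 0.324
So phi_hat = [-0.5670, 0.3240].
Therefore phi_hat_1 = -0.5670.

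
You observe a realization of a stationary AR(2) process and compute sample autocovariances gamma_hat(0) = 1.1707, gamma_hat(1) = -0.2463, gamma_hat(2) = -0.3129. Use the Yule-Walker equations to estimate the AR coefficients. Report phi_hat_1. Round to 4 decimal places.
\hat\phi_{1} = -0.2790

The Yule-Walker equations for an AR(p) process read, in matrix form,
  Gamma_p phi = r_p,   with   (Gamma_p)_{ij} = gamma(|i - j|),
                       (r_p)_i = gamma(i),   i,j = 1..p.
Substitute the sample gammas (Toeplitz matrix and right-hand side of size 2):
  Gamma_p = [[1.1707, -0.2463], [-0.2463, 1.1707]]
  r_p     = [-0.2463, -0.3129]
Written out:
  1.1707 phi_1 - 0.2463 phi_2 = -0.2463
  -0.2463 phi_1 + 1.1707 phi_2 = -0.3129
Solve by Cramer's rule:
  det = gamma(0)^2 - gamma(1)^2 = (1.1707)^2 - (-0.2463)^2 = 1.37053849 - 0.06066369 = 1.3098748
  phi_hat_1 = [gamma(1) gamma(0) - gamma(1) gamma(2)] / det = [(-0.2463)(1.1707) - (-0.2463)(-0.3129)] / 1.3098748 = -0.36541068 / 1.3098748 = -0.279
  phi_hat_2 = [gamma(0) gamma(2) - gamma(1)^2] / det = [(1.1707)(-0.3129) - (-0.2463)^2] / 1.3098748 = -0.42697572 / 1.3098748 = -0.326
So phi_hat = [-0.2790, -0.3260].
Therefore phi_hat_1 = -0.2790.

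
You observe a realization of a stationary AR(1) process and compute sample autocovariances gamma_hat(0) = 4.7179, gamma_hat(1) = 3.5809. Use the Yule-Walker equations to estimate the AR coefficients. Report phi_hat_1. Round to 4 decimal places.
\hat\phi_{1} = 0.7590

The Yule-Walker equations for an AR(p) process read, in matrix form,
  Gamma_p phi = r_p,   with   (Gamma_p)_{ij} = gamma(|i - j|),
                       (r_p)_i = gamma(i),   i,j = 1..p.
Substitute the sample gammas (Toeplitz matrix and right-hand side of size 1):
  Gamma_p = [[4.7179]]
  r_p     = [3.5809]
With p = 1 this is the single equation gamma(0) phi_1 = gamma(1):
  phi_hat_1 = gamma(1) / gamma(0) = 3.5809 / 4.7179 = 0.7590.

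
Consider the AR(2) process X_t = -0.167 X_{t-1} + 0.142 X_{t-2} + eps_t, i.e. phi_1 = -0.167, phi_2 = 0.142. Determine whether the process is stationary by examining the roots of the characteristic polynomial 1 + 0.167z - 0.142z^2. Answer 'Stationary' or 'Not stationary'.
\text{Stationary}

The AR(p) characteristic polynomial is P(z) = 1 + 0.167z - 0.142z^2.
Stationarity requires all roots to lie outside the unit circle, i.e. |z| > 1 for every root.
Set 1 + (0.167) z + (-0.142) z^2 = 0, i.e. a z^2 + b z + c = 0 with a = -0.142, b = 0.167, c = 1.
Discriminant D = b^2 - 4ac = (0.167)^2 - 4*(-0.142)*1 = 0.027889 - (-0.568) = 0.595889.
D >= 0, so the roots are real: z = (-b +/- sqrt(D)) / (2a) = (-0.167 +/- 0.771938) / (-0.284).
  z_1 = (-0.167 + 0.771938) / (-0.284) = -2.1301,   |z_1| = 2.1301.
  z_2 = (-0.167 - 0.771938) / (-0.284) = 3.3061,   |z_2| = 3.3061.
Moduli of all roots: 2.1301, 3.3061.
All moduli strictly greater than 1? Yes.
Verdict: Stationary.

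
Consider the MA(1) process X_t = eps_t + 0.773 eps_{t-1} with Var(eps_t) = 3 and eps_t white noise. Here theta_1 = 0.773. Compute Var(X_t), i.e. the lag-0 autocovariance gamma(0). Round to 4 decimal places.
\gamma(0) = 4.7926

For an MA(q) process X_t = eps_t + sum_i theta_i eps_{t-i} with
Var(eps_t) = sigma^2, the variance is
  gamma(0) = sigma^2 * (1 + sum_i theta_i^2).
  sum_i theta_i^2 = (0.773)^2 = 0.597529.
  gamma(0) = 3 * (1 + 0.597529) = 3 * 1.597529 = 4.792587, which rounds to 4.7926.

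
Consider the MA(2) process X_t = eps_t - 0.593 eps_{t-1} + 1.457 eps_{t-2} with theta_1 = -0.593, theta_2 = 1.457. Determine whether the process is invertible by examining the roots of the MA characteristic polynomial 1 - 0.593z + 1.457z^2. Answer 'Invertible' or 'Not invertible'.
\text{Not invertible}

The MA(q) characteristic polynomial is P(z) = 1 - 0.593z + 1.457z^2.
Invertibility requires all roots to lie outside the unit circle, i.e. |z| > 1 for every root.
Set 1 + (-0.593) z + (1.457) z^2 = 0, i.e. a z^2 + b z + c = 0 with a = 1.457, b = -0.593, c = 1.
Discriminant D = b^2 - 4ac = (-0.593)^2 - 4*(1.457)*1 = 0.351649 - (5.828) = -5.476351.
D < 0, so the roots are the complex-conjugate pair z = (-b +/- i sqrt(-D)) / (2a) = 0.2035 +/- 0.8031i.
For a conjugate pair |z|^2 = z * conj(z) = (product of roots) = c/a = 1/(1.457) = 0.686342, so |z| = sqrt(0.686342) = 0.8285 for both roots.
Moduli of all roots: 0.8285, 0.8285.
All moduli strictly greater than 1? No.
Verdict: Not invertible.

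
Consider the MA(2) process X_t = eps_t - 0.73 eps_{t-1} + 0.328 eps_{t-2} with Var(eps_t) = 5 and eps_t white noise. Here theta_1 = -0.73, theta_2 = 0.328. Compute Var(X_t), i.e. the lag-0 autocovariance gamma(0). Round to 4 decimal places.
\gamma(0) = 8.2024

For an MA(q) process X_t = eps_t + sum_i theta_i eps_{t-i} with
Var(eps_t) = sigma^2, the variance is
  gamma(0) = sigma^2 * (1 + sum_i theta_i^2).
  sum_i theta_i^2 = (-0.73)^2 + (0.328)^2 = 0.5329 + 0.107584 = 0.640484.
  gamma(0) = 5 * (1 + 0.640484) = 5 * 1.640484 = 8.20242, which rounds to 8.2024.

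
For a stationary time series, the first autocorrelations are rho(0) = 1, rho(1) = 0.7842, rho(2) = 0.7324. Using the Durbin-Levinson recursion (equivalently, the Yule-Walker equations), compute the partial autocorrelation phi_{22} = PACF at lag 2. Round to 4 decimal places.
\phi_{22} = 0.3050

The PACF at lag k is phi_{kk}, the last component of the solution
to the Yule-Walker system G_k phi = r_k where
  (G_k)_{ij} = rho(|i - j|), (r_k)_i = rho(i), i,j = 1..k.
Equivalently, Durbin-Levinson gives phi_{kk} iteratively:
  phi_{11} = rho(1)
  phi_{kk} = [rho(k) - sum_{j=1..k-1} phi_{k-1,j} rho(k-j)]
            / [1 - sum_{j=1..k-1} phi_{k-1,j} rho(j)],
  phi_{k,j} = phi_{k-1,j} - phi_{kk} phi_{k-1,k-j},  j = 1..k-1.
Step k = 1:
  phi_11 = rho(1) = 0.7842.
Step k = 2:
  phi_22 = [rho(2) - phi_11 rho(1)] / [1 - phi_11 rho(1)] = [0.7324 - (0.7842)(0.7842)] / [1 - (0.7842)(0.7842)]
         = 0.11743036 / 0.38503036 = 0.305.
Therefore phi_{22} = 0.3050.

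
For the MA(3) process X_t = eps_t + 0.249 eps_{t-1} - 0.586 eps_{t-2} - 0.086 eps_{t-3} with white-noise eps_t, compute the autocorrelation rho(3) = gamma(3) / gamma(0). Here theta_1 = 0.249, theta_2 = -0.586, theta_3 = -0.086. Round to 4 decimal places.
\rho(3) = -0.0609

For an MA(q) process with theta_0 = 1, the autocovariance is
  gamma(k) = sigma^2 * sum_{i=0..q-k} theta_i * theta_{i+k},
and rho(k) = gamma(k) / gamma(0). Sigma^2 cancels.
  numerator   = (1)*(-0.086) = -0.086.
  denominator = (1)^2 + (0.249)^2 + (-0.586)^2 + (-0.086)^2 = 1.412793.
  rho(3) = -0.086 / 1.412793 = -0.0609.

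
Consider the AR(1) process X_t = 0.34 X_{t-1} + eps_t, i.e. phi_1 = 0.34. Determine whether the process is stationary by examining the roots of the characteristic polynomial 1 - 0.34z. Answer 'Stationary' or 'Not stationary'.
\text{Stationary}

The AR(p) characteristic polynomial is P(z) = 1 - 0.34z.
Stationarity requires all roots to lie outside the unit circle, i.e. |z| > 1 for every root.
This is linear in z: 1 + (-0.34) z = 0  =>  z = -1/(-0.34) = 2.941176,  |z| = 2.941176.
Moduli of all roots: 2.9412.
All moduli strictly greater than 1? Yes.
Verdict: Stationary.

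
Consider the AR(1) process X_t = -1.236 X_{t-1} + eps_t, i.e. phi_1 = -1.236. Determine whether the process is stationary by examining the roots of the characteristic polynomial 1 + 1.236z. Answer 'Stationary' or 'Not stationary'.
\text{Not stationary}

The AR(p) characteristic polynomial is P(z) = 1 + 1.236z.
Stationarity requires all roots to lie outside the unit circle, i.e. |z| > 1 for every root.
This is linear in z: 1 + (1.236) z = 0  =>  z = -1/(1.236) = -0.809061,  |z| = 0.809061.
Moduli of all roots: 0.8091.
All moduli strictly greater than 1? No.
Verdict: Not stationary.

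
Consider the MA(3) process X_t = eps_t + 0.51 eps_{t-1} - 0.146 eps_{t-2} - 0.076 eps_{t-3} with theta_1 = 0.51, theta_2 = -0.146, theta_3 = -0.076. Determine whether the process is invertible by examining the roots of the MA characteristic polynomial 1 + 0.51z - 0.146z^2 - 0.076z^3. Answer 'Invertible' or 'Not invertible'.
\text{Invertible}

The MA(q) characteristic polynomial is P(z) = 1 + 0.51z - 0.146z^2 - 0.076z^3.
Invertibility requires all roots to lie outside the unit circle, i.e. |z| > 1 for every root.
Degree 3: look for a simple real root z0 first, then factor out (1 - z/z0) and solve the remaining quadratic.
Testing z0 = -2.5: P(-2.5) = 1 + (0.51)(-2.5) + (-0.146)(-2.5)^2 + (-0.076)(-2.5)^3
  = 1 + (-1.275) + (-0.9125) + (1.1875) = 0.  So z_0 = -2.5 is a root, |z_0| = 2.5.
Divide out the factor (1 + 0.4 z) = (1 - z/z0) (since 1/z0 = -0.4):
  P(z) = (1 + 0.4 z)(1 + (0.11) z + (-0.19) z^2)
  [check: z-coef 0.11 - (-0.4) = 0.51; z^2-coef -0.19 - (-0.4)(0.11) = -0.146; z^3-coef -(-0.4)(-0.19) = -0.076.]
Remaining roots from the quadratic factor 1 + (0.11) z + (-0.19) z^2:
  Set 1 + (0.11) z + (-0.19) z^2 = 0, i.e. a z^2 + b z + c = 0 with a = -0.19, b = 0.11, c = 1.
  Discriminant D = b^2 - 4ac = (0.11)^2 - 4*(-0.19)*1 = 0.0121 - (-0.76) = 0.7721.
  D >= 0, so the roots are real: z = (-b +/- sqrt(D)) / (2a) = (-0.11 +/- 0.878692) / (-0.38).
    z_1 = (-0.11 + 0.878692) / (-0.38) = -2.0229,   |z_1| = 2.0229.
    z_2 = (-0.11 - 0.878692) / (-0.38) = 2.6018,   |z_2| = 2.6018.
Moduli of all roots: 2.5000, 2.0229, 2.6018.
All moduli strictly greater than 1? Yes.
Verdict: Invertible.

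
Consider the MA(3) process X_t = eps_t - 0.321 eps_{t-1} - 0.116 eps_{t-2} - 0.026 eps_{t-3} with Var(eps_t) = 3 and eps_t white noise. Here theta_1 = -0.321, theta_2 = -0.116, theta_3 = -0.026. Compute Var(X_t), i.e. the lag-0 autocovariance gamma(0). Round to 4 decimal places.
\gamma(0) = 3.3515

For an MA(q) process X_t = eps_t + sum_i theta_i eps_{t-i} with
Var(eps_t) = sigma^2, the variance is
  gamma(0) = sigma^2 * (1 + sum_i theta_i^2).
  sum_i theta_i^2 = (-0.321)^2 + (-0.116)^2 + (-0.026)^2 = 0.103041 + 0.013456 + 0.000676 = 0.117173.
  gamma(0) = 3 * (1 + 0.117173) = 3 * 1.117173 = 3.351519, which rounds to 3.3515.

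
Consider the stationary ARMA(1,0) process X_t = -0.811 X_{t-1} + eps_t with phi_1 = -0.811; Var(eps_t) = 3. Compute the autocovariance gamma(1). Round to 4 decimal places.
\gamma(1) = -7.1082

Multiply the model equation by X_{t-k} and take expectations. With theta_0 = psi_0 = 1 and psi_j the MA(infinity) weights, this gives
  gamma(k) - sum_i phi_i gamma(k-i) = c_k,
  c_k = sigma^2 * sum_{j=k..q} theta_j psi_{j-k}   (c_k = 0 for k > q),
using gamma(-m) = gamma(m).
Pure AR (q = 0): c_0 = sigma^2 = 3, c_k = 0 for k >= 1.
Equations for k = 0 and k = 1 (AR order 1):
  gamma(0) = phi_1 gamma(1) + c_0
  gamma(1) = phi_1 gamma(0) + c_1
Substituting the second into the first: gamma(0) (1 - phi_1^2) = c_0 + phi_1 c_1, so
  gamma(0) = c_0 / (1 - phi_1^2) = 3 / (1 - (-0.811)^2) = 3 / 0.342279 = 8.76478.
  gamma(1) = phi_1 gamma(0) = (-0.811)(8.76478) = -7.108236.
Therefore gamma(1) = -7.1082 (to 4 decimal places).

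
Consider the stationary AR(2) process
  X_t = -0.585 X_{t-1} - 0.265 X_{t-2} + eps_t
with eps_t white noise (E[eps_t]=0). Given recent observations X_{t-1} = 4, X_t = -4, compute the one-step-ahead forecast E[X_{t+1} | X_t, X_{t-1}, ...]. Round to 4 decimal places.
E[X_{t+1} \mid \mathcal F_t] = 1.2800

For an AR(p) model X_t = c + sum_i phi_i X_{t-i} + eps_t, the
one-step-ahead conditional mean is
  E[X_{t+1} | X_t, ...] = c + sum_i phi_i X_{t+1-i}.
Substitute known values:
  E[X_{t+1} | ...] = (-0.585) * (-4) + (-0.265) * (4)
                   = 1.2800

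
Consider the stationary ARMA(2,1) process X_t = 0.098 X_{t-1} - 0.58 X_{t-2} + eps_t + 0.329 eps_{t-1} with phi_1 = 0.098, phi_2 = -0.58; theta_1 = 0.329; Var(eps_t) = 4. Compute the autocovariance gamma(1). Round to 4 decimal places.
\gamma(1) = 1.2642

Multiply the model equation by X_{t-k} and take expectations. With theta_0 = psi_0 = 1 and psi_j the MA(infinity) weights, this gives
  gamma(k) - sum_i phi_i gamma(k-i) = c_k,
  c_k = sigma^2 * sum_{j=k..q} theta_j psi_{j-k}   (c_k = 0 for k > q),
using gamma(-m) = gamma(m).
psi-weights needed (psi_j = theta_j + sum_i phi_i psi_{j-i}):
  psi_1 = theta_1 + phi_1 = 0.329 + (0.098) = 0.427
Right-hand sides:
  c_0 = sigma^2 (1 + theta_1 psi_1) = 4 * (1 + (0.329)(0.427)) = 4 * 1.140483 = 4.561932
  c_1 = sigma^2 theta_1 = 4 * (0.329) = 1.316
  c_2 = 0
Equations for k = 0, 1, 2 (AR order 2, c_2 = 0):
  (E0) gamma(0) = phi_1 gamma(1) + phi_2 gamma(2) + c_0
  (E1) gamma(1) = phi_1 gamma(0) + phi_2 gamma(1) + c_1
  (E2) gamma(2) = phi_1 gamma(1) + phi_2 gamma(0)
From (E1): gamma(1) = A gamma(0) + B with
  A = phi_1 / (1 - phi_2) = 0.098 / 1.58 = 0.062025,   B = c_1 / (1 - phi_2) = 1.316 / 1.58 = 0.832911.
Insert (E2) into (E0): gamma(0) (1 - phi_2^2) = phi_1 (1 + phi_2) gamma(1) + c_0.
  phi_1 (1 + phi_2) = (0.098)(0.42) = 0.04116,   1 - phi_2^2 = 0.6636.
Replace gamma(1) by A gamma(0) + B and collect gamma(0):
  gamma(0) [0.6636 - (0.04116)(0.062025)] = (0.04116)(0.832911) + 4.561932
  gamma(0) * 0.661047 = 4.596215
  gamma(0) = 4.596215 / 0.661047 = 6.952931.
  gamma(1) = A gamma(0) + B = (0.062025)(6.952931) + (0.832911) = 1.264169.
Therefore gamma(1) = 1.2642 (to 4 decimal places).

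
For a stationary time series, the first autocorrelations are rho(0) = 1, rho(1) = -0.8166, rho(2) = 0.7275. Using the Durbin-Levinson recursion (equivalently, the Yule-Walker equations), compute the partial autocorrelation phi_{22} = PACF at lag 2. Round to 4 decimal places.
\phi_{22} = 0.1821

The PACF at lag k is phi_{kk}, the last component of the solution
to the Yule-Walker system G_k phi = r_k where
  (G_k)_{ij} = rho(|i - j|), (r_k)_i = rho(i), i,j = 1..k.
Equivalently, Durbin-Levinson gives phi_{kk} iteratively:
  phi_{11} = rho(1)
  phi_{kk} = [rho(k) - sum_{j=1..k-1} phi_{k-1,j} rho(k-j)]
            / [1 - sum_{j=1..k-1} phi_{k-1,j} rho(j)],
  phi_{k,j} = phi_{k-1,j} - phi_{kk} phi_{k-1,k-j},  j = 1..k-1.
Step k = 1:
  phi_11 = rho(1) = -0.8166.
Step k = 2:
  phi_22 = [rho(2) - phi_11 rho(1)] / [1 - phi_11 rho(1)] = [0.7275 - (-0.8166)(-0.8166)] / [1 - (-0.8166)(-0.8166)]
         = 0.06066444 / 0.33316444 = 0.1821.
Therefore phi_{22} = 0.1821.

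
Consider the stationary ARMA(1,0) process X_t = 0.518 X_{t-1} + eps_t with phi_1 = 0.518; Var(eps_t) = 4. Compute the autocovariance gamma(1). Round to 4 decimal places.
\gamma(1) = 2.8319

Multiply the model equation by X_{t-k} and take expectations. With theta_0 = psi_0 = 1 and psi_j the MA(infinity) weights, this gives
  gamma(k) - sum_i phi_i gamma(k-i) = c_k,
  c_k = sigma^2 * sum_{j=k..q} theta_j psi_{j-k}   (c_k = 0 for k > q),
using gamma(-m) = gamma(m).
Pure AR (q = 0): c_0 = sigma^2 = 4, c_k = 0 for k >= 1.
Equations for k = 0 and k = 1 (AR order 1):
  gamma(0) = phi_1 gamma(1) + c_0
  gamma(1) = phi_1 gamma(0) + c_1
Substituting the second into the first: gamma(0) (1 - phi_1^2) = c_0 + phi_1 c_1, so
  gamma(0) = c_0 / (1 - phi_1^2) = 4 / (1 - (0.518)^2) = 4 / 0.731676 = 5.466901.
  gamma(1) = phi_1 gamma(0) = (0.518)(5.466901) = 2.831855.
Therefore gamma(1) = 2.8319 (to 4 decimal places).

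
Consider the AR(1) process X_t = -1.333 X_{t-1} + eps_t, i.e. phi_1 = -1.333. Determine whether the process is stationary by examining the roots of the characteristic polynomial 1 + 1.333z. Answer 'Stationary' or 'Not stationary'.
\text{Not stationary}

The AR(p) characteristic polynomial is P(z) = 1 + 1.333z.
Stationarity requires all roots to lie outside the unit circle, i.e. |z| > 1 for every root.
This is linear in z: 1 + (1.333) z = 0  =>  z = -1/(1.333) = -0.750188,  |z| = 0.750188.
Moduli of all roots: 0.7502.
All moduli strictly greater than 1? No.
Verdict: Not stationary.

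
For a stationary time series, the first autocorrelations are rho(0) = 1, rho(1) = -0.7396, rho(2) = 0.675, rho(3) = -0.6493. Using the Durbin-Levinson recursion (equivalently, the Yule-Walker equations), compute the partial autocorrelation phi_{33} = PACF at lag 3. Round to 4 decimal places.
\phi_{33} = -0.1971

The PACF at lag k is phi_{kk}, the last component of the solution
to the Yule-Walker system G_k phi = r_k where
  (G_k)_{ij} = rho(|i - j|), (r_k)_i = rho(i), i,j = 1..k.
Equivalently, Durbin-Levinson gives phi_{kk} iteratively:
  phi_{11} = rho(1)
  phi_{kk} = [rho(k) - sum_{j=1..k-1} phi_{k-1,j} rho(k-j)]
            / [1 - sum_{j=1..k-1} phi_{k-1,j} rho(j)],
  phi_{k,j} = phi_{k-1,j} - phi_{kk} phi_{k-1,k-j},  j = 1..k-1.
Step k = 1:
  phi_11 = rho(1) = -0.7396.
Step k = 2:
  phi_22 = [rho(2) - phi_11 rho(1)] / [1 - phi_11 rho(1)] = [0.675 - (-0.7396)(-0.7396)] / [1 - (-0.7396)(-0.7396)]
         = 0.12799184 / 0.45299184 = 0.282548.
  Update: phi_21 = phi_11 - phi_22 phi_11 = -0.7396 - (0.282548)(-0.7396) = -0.530628.
Step k = 3:
  phi_33 = [rho(3) - phi_21 rho(2) - phi_22 rho(1)] / [1 - phi_21 rho(1) - phi_22 rho(2)]
    numerator   = -0.6493 - (-0.530628)(0.675) - (0.282548)(-0.7396) = -0.08215399
    denominator = 1 - (-0.530628)(-0.7396) - (0.282548)(0.675) = 0.41682803
  phi_33 = -0.08215399 / 0.41682803 = -0.1971.
Therefore phi_{33} = -0.1971.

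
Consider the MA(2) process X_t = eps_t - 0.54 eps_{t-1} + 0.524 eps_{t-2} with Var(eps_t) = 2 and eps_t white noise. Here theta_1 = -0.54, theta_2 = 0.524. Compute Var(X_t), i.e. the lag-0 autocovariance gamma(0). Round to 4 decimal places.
\gamma(0) = 3.1324

For an MA(q) process X_t = eps_t + sum_i theta_i eps_{t-i} with
Var(eps_t) = sigma^2, the variance is
  gamma(0) = sigma^2 * (1 + sum_i theta_i^2).
  sum_i theta_i^2 = (-0.54)^2 + (0.524)^2 = 0.2916 + 0.274576 = 0.566176.
  gamma(0) = 2 * (1 + 0.566176) = 2 * 1.566176 = 3.132352, which rounds to 3.1324.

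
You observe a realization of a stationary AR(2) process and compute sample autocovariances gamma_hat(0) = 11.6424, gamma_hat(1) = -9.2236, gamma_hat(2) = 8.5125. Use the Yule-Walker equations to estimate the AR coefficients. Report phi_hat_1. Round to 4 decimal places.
\hat\phi_{1} = -0.5720

The Yule-Walker equations for an AR(p) process read, in matrix form,
  Gamma_p phi = r_p,   with   (Gamma_p)_{ij} = gamma(|i - j|),
                       (r_p)_i = gamma(i),   i,j = 1..p.
Substitute the sample gammas (Toeplitz matrix and right-hand side of size 2):
  Gamma_p = [[11.6424, -9.2236], [-9.2236, 11.6424]]
  r_p     = [-9.2236, 8.5125]
Written out:
  11.6424 phi_1 - 9.2236 phi_2 = -9.2236
  -9.2236 phi_1 + 11.6424 phi_2 = 8.5125
Solve by Cramer's rule:
  det = gamma(0)^2 - gamma(1)^2 = (11.6424)^2 - (-9.2236)^2 = 135.54547776 - 85.07479696 = 50.4706808
  phi_hat_1 = [gamma(1) gamma(0) - gamma(1) gamma(2)] / det = [(-9.2236)(11.6424) - (-9.2236)(8.5125)] / 50.4706808 = -28.86894564 / 50.4706808 = -0.572
  phi_hat_2 = [gamma(0) gamma(2) - gamma(1)^2] / det = [(11.6424)(8.5125) - (-9.2236)^2] / 50.4706808 = 14.03113304 / 50.4706808 = 0.278
So phi_hat = [-0.5720, 0.2780].
Therefore phi_hat_1 = -0.5720.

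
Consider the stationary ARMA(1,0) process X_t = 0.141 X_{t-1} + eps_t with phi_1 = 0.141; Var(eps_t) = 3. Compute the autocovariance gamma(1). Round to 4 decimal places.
\gamma(1) = 0.4316

Multiply the model equation by X_{t-k} and take expectations. With theta_0 = psi_0 = 1 and psi_j the MA(infinity) weights, this gives
  gamma(k) - sum_i phi_i gamma(k-i) = c_k,
  c_k = sigma^2 * sum_{j=k..q} theta_j psi_{j-k}   (c_k = 0 for k > q),
using gamma(-m) = gamma(m).
Pure AR (q = 0): c_0 = sigma^2 = 3, c_k = 0 for k >= 1.
Equations for k = 0 and k = 1 (AR order 1):
  gamma(0) = phi_1 gamma(1) + c_0
  gamma(1) = phi_1 gamma(0) + c_1
Substituting the second into the first: gamma(0) (1 - phi_1^2) = c_0 + phi_1 c_1, so
  gamma(0) = c_0 / (1 - phi_1^2) = 3 / (1 - (0.141)^2) = 3 / 0.980119 = 3.060853.
  gamma(1) = phi_1 gamma(0) = (0.141)(3.060853) = 0.43158.
Therefore gamma(1) = 0.4316 (to 4 decimal places).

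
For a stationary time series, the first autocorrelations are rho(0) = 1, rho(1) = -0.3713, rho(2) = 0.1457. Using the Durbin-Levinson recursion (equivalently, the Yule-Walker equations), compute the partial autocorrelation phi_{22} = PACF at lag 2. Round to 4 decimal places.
\phi_{22} = 0.0091

The PACF at lag k is phi_{kk}, the last component of the solution
to the Yule-Walker system G_k phi = r_k where
  (G_k)_{ij} = rho(|i - j|), (r_k)_i = rho(i), i,j = 1..k.
Equivalently, Durbin-Levinson gives phi_{kk} iteratively:
  phi_{11} = rho(1)
  phi_{kk} = [rho(k) - sum_{j=1..k-1} phi_{k-1,j} rho(k-j)]
            / [1 - sum_{j=1..k-1} phi_{k-1,j} rho(j)],
  phi_{k,j} = phi_{k-1,j} - phi_{kk} phi_{k-1,k-j},  j = 1..k-1.
Step k = 1:
  phi_11 = rho(1) = -0.3713.
Step k = 2:
  phi_22 = [rho(2) - phi_11 rho(1)] / [1 - phi_11 rho(1)] = [0.1457 - (-0.3713)(-0.3713)] / [1 - (-0.3713)(-0.3713)]
         = 0.00783631 / 0.86213631 = 0.0091.
Therefore phi_{22} = 0.0091.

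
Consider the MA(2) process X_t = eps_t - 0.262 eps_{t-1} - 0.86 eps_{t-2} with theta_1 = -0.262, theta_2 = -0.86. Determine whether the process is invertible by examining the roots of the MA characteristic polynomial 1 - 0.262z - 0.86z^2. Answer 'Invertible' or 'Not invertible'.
\text{Not invertible}

The MA(q) characteristic polynomial is P(z) = 1 - 0.262z - 0.86z^2.
Invertibility requires all roots to lie outside the unit circle, i.e. |z| > 1 for every root.
Set 1 + (-0.262) z + (-0.86) z^2 = 0, i.e. a z^2 + b z + c = 0 with a = -0.86, b = -0.262, c = 1.
Discriminant D = b^2 - 4ac = (-0.262)^2 - 4*(-0.86)*1 = 0.068644 - (-3.44) = 3.508644.
D >= 0, so the roots are real: z = (-b +/- sqrt(D)) / (2a) = (0.262 +/- 1.873137) / (-1.72).
  z_1 = (0.262 + 1.873137) / (-1.72) = -1.2414,   |z_1| = 1.2414.
  z_2 = (0.262 - 1.873137) / (-1.72) = 0.9367,   |z_2| = 0.9367.
Moduli of all roots: 1.2414, 0.9367.
All moduli strictly greater than 1? No.
Verdict: Not invertible.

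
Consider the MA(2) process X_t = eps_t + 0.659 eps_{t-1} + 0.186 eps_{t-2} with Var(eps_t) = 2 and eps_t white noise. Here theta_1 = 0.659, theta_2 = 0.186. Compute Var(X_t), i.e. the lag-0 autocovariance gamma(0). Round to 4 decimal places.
\gamma(0) = 2.9378

For an MA(q) process X_t = eps_t + sum_i theta_i eps_{t-i} with
Var(eps_t) = sigma^2, the variance is
  gamma(0) = sigma^2 * (1 + sum_i theta_i^2).
  sum_i theta_i^2 = (0.659)^2 + (0.186)^2 = 0.434281 + 0.034596 = 0.468877.
  gamma(0) = 2 * (1 + 0.468877) = 2 * 1.468877 = 2.937754, which rounds to 2.9378.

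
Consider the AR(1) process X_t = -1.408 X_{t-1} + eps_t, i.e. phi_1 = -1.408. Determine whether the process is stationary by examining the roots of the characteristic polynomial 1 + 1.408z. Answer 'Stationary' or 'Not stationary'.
\text{Not stationary}

The AR(p) characteristic polynomial is P(z) = 1 + 1.408z.
Stationarity requires all roots to lie outside the unit circle, i.e. |z| > 1 for every root.
This is linear in z: 1 + (1.408) z = 0  =>  z = -1/(1.408) = -0.710227,  |z| = 0.710227.
Moduli of all roots: 0.7102.
All moduli strictly greater than 1? No.
Verdict: Not stationary.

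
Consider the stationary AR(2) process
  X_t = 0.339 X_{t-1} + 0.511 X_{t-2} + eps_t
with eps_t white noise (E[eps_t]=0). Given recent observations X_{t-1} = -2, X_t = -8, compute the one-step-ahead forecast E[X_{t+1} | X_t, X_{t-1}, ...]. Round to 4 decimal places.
E[X_{t+1} \mid \mathcal F_t] = -3.7340

For an AR(p) model X_t = c + sum_i phi_i X_{t-i} + eps_t, the
one-step-ahead conditional mean is
  E[X_{t+1} | X_t, ...] = c + sum_i phi_i X_{t+1-i}.
Substitute known values:
  E[X_{t+1} | ...] = (0.339) * (-8) + (0.511) * (-2)
                   = -3.7340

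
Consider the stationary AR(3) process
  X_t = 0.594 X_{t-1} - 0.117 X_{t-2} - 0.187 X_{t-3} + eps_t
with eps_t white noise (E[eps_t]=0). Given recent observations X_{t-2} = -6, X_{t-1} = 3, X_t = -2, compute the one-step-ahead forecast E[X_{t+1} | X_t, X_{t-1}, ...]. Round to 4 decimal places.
E[X_{t+1} \mid \mathcal F_t] = -0.4170

For an AR(p) model X_t = c + sum_i phi_i X_{t-i} + eps_t, the
one-step-ahead conditional mean is
  E[X_{t+1} | X_t, ...] = c + sum_i phi_i X_{t+1-i}.
Substitute known values:
  E[X_{t+1} | ...] = (0.594) * (-2) + (-0.117) * (3) + (-0.187) * (-6)
                   = -0.4170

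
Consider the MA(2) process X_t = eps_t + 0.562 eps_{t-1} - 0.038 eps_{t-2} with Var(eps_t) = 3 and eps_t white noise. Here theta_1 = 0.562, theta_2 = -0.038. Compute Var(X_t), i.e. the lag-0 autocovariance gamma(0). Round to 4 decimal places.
\gamma(0) = 3.9519

For an MA(q) process X_t = eps_t + sum_i theta_i eps_{t-i} with
Var(eps_t) = sigma^2, the variance is
  gamma(0) = sigma^2 * (1 + sum_i theta_i^2).
  sum_i theta_i^2 = (0.562)^2 + (-0.038)^2 = 0.315844 + 0.001444 = 0.317288.
  gamma(0) = 3 * (1 + 0.317288) = 3 * 1.317288 = 3.951864, which rounds to 3.9519.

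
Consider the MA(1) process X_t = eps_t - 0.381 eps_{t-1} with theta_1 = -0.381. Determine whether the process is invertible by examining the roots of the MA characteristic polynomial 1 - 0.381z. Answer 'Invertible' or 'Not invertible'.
\text{Invertible}

The MA(q) characteristic polynomial is P(z) = 1 - 0.381z.
Invertibility requires all roots to lie outside the unit circle, i.e. |z| > 1 for every root.
This is linear in z: 1 + (-0.381) z = 0  =>  z = -1/(-0.381) = 2.624672,  |z| = 2.624672.
Moduli of all roots: 2.6247.
All moduli strictly greater than 1? Yes.
Verdict: Invertible.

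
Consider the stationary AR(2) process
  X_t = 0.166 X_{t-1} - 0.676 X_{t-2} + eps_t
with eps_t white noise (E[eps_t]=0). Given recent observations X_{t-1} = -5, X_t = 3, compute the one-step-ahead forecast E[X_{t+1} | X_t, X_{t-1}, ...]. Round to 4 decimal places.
E[X_{t+1} \mid \mathcal F_t] = 3.8780

For an AR(p) model X_t = c + sum_i phi_i X_{t-i} + eps_t, the
one-step-ahead conditional mean is
  E[X_{t+1} | X_t, ...] = c + sum_i phi_i X_{t+1-i}.
Substitute known values:
  E[X_{t+1} | ...] = (0.166) * (3) + (-0.676) * (-5)
                   = 3.8780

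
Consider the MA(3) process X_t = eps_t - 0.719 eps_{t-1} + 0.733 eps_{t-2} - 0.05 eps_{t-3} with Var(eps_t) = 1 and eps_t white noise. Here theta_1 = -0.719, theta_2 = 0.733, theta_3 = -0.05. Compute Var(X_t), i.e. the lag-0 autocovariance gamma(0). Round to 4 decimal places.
\gamma(0) = 2.0568

For an MA(q) process X_t = eps_t + sum_i theta_i eps_{t-i} with
Var(eps_t) = sigma^2, the variance is
  gamma(0) = sigma^2 * (1 + sum_i theta_i^2).
  sum_i theta_i^2 = (-0.719)^2 + (0.733)^2 + (-0.05)^2 = 0.516961 + 0.537289 + 0.0025 = 1.05675.
  gamma(0) = 1 * (1 + 1.05675) = 1 * 2.05675 = 2.05675, which rounds to 2.0568.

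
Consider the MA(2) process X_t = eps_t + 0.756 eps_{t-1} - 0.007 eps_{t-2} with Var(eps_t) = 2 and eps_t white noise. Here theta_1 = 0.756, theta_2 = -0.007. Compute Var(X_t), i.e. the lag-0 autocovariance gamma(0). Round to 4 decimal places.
\gamma(0) = 3.1432

For an MA(q) process X_t = eps_t + sum_i theta_i eps_{t-i} with
Var(eps_t) = sigma^2, the variance is
  gamma(0) = sigma^2 * (1 + sum_i theta_i^2).
  sum_i theta_i^2 = (0.756)^2 + (-0.007)^2 = 0.571536 + 0.000049 = 0.571585.
  gamma(0) = 2 * (1 + 0.571585) = 2 * 1.571585 = 3.14317, which rounds to 3.1432.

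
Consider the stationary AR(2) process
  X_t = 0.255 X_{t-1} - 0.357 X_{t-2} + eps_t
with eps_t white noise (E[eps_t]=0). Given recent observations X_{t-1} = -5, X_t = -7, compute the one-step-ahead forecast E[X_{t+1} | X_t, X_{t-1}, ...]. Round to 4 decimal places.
E[X_{t+1} \mid \mathcal F_t] = 0.0000

For an AR(p) model X_t = c + sum_i phi_i X_{t-i} + eps_t, the
one-step-ahead conditional mean is
  E[X_{t+1} | X_t, ...] = c + sum_i phi_i X_{t+1-i}.
Substitute known values:
  E[X_{t+1} | ...] = (0.255) * (-7) + (-0.357) * (-5)
                   = 0.0000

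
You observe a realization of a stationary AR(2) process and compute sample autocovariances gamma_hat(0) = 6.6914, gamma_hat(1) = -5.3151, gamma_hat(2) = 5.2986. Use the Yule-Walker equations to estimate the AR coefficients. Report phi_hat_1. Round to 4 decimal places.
\hat\phi_{1} = -0.4480

The Yule-Walker equations for an AR(p) process read, in matrix form,
  Gamma_p phi = r_p,   with   (Gamma_p)_{ij} = gamma(|i - j|),
                       (r_p)_i = gamma(i),   i,j = 1..p.
Substitute the sample gammas (Toeplitz matrix and right-hand side of size 2):
  Gamma_p = [[6.6914, -5.3151], [-5.3151, 6.6914]]
  r_p     = [-5.3151, 5.2986]
Written out:
  6.6914 phi_1 - 5.3151 phi_2 = -5.3151
  -5.3151 phi_1 + 6.6914 phi_2 = 5.2986
Solve by Cramer's rule:
  det = gamma(0)^2 - gamma(1)^2 = (6.6914)^2 - (-5.3151)^2 = 44.77483396 - 28.25028801 = 16.52454595
  phi_hat_1 = [gamma(1) gamma(0) - gamma(1) gamma(2)] / det = [(-5.3151)(6.6914) - (-5.3151)(5.2986)] / 16.52454595 = -7.40287128 / 16.52454595 = -0.448
  phi_hat_2 = [gamma(0) gamma(2) - gamma(1)^2] / det = [(6.6914)(5.2986) - (-5.3151)^2] / 16.52454595 = 7.20476403 / 16.52454595 = 0.436
So phi_hat = [-0.4480, 0.4360].
Therefore phi_hat_1 = -0.4480.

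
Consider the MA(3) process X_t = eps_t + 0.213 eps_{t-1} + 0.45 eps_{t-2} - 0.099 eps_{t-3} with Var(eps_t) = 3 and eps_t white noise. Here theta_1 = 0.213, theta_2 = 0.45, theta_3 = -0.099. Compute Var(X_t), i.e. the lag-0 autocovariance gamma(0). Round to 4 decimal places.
\gamma(0) = 3.7730

For an MA(q) process X_t = eps_t + sum_i theta_i eps_{t-i} with
Var(eps_t) = sigma^2, the variance is
  gamma(0) = sigma^2 * (1 + sum_i theta_i^2).
  sum_i theta_i^2 = (0.213)^2 + (0.45)^2 + (-0.099)^2 = 0.045369 + 0.2025 + 0.009801 = 0.25767.
  gamma(0) = 3 * (1 + 0.25767) = 3 * 1.25767 = 3.77301, which rounds to 3.7730.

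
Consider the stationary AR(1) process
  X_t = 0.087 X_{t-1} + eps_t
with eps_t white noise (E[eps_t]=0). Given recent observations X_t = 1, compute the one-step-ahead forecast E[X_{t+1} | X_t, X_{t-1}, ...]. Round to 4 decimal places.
E[X_{t+1} \mid \mathcal F_t] = 0.0870

For an AR(p) model X_t = c + sum_i phi_i X_{t-i} + eps_t, the
one-step-ahead conditional mean is
  E[X_{t+1} | X_t, ...] = c + sum_i phi_i X_{t+1-i}.
Substitute known values:
  E[X_{t+1} | ...] = (0.087) * (1)
                   = 0.0870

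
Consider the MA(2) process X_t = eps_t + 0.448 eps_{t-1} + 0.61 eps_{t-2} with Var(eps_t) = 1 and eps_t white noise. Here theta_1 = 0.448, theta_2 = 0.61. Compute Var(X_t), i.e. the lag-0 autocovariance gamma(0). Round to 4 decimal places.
\gamma(0) = 1.5728

For an MA(q) process X_t = eps_t + sum_i theta_i eps_{t-i} with
Var(eps_t) = sigma^2, the variance is
  gamma(0) = sigma^2 * (1 + sum_i theta_i^2).
  sum_i theta_i^2 = (0.448)^2 + (0.61)^2 = 0.200704 + 0.3721 = 0.572804.
  gamma(0) = 1 * (1 + 0.572804) = 1 * 1.572804 = 1.572804, which rounds to 1.5728.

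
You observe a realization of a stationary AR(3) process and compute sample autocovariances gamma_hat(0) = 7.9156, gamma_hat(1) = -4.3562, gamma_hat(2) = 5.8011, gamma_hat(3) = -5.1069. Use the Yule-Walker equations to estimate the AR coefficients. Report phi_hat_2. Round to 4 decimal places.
\hat\phi_{2} = 0.5430

The Yule-Walker equations for an AR(p) process read, in matrix form,
  Gamma_p phi = r_p,   with   (Gamma_p)_{ij} = gamma(|i - j|),
                       (r_p)_i = gamma(i),   i,j = 1..p.
Substitute the sample gammas (Toeplitz matrix and right-hand side of size 3):
  Gamma_p = [[7.9156, -4.3562, 5.8011], [-4.3562, 7.9156, -4.3562], [5.8011, -4.3562, 7.9156]]
  r_p     = [-4.3562, 5.8011, -5.1069]
Written out (R1..R3):
  (R1) 7.9156 phi_1 - 4.3562 phi_2 + 5.8011 phi_3 = -4.3562
  (R2) -4.3562 phi_1 + 7.9156 phi_2 - 4.3562 phi_3 = 5.8011
  (R3) 5.8011 phi_1 - 4.3562 phi_2 + 7.9156 phi_3 = -5.1069
Gaussian elimination:
  R2 <- R2 - (-4.3562/7.9156) R1 = R2 - (-0.550331) R1:  5.518248 phi_2 - 1.163675 phi_3 = 3.403748
  R3 <- R3 - (5.8011/7.9156) R1 = R3 - (0.732869) R1:  -1.163675 phi_2 + 3.664152 phi_3 = -1.914375
  R3 <- R3 - (-1.163675/5.518248) R2 = R3 - (-0.210878) R2:  3.418759 phi_3 = -1.196601
Back-substitution:
  phi_hat_3 = -1.196601 / 3.418759 = -0.35001
  phi_hat_2 = (3.403748 - (-1.163675)(-0.35001)) / 5.518248 = 0.543007
  phi_hat_1 = (-4.3562 - (-4.3562)(0.543007) - (5.8011)(-0.35001)) / 7.9156 = 0.005015
So phi_hat = [0.0050, 0.5430, -0.3500].
Therefore phi_hat_2 = 0.5430.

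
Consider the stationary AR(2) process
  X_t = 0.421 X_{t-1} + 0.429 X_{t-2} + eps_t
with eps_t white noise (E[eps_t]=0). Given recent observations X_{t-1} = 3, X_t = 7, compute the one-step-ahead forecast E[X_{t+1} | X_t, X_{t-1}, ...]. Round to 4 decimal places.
E[X_{t+1} \mid \mathcal F_t] = 4.2340

For an AR(p) model X_t = c + sum_i phi_i X_{t-i} + eps_t, the
one-step-ahead conditional mean is
  E[X_{t+1} | X_t, ...] = c + sum_i phi_i X_{t+1-i}.
Substitute known values:
  E[X_{t+1} | ...] = (0.421) * (7) + (0.429) * (3)
                   = 4.2340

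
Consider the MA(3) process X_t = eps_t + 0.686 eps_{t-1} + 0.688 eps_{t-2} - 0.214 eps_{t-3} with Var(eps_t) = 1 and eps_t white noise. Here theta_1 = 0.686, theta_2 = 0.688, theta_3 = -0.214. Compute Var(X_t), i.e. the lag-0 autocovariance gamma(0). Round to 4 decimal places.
\gamma(0) = 1.9897

For an MA(q) process X_t = eps_t + sum_i theta_i eps_{t-i} with
Var(eps_t) = sigma^2, the variance is
  gamma(0) = sigma^2 * (1 + sum_i theta_i^2).
  sum_i theta_i^2 = (0.686)^2 + (0.688)^2 + (-0.214)^2 = 0.470596 + 0.473344 + 0.045796 = 0.989736.
  gamma(0) = 1 * (1 + 0.989736) = 1 * 1.989736 = 1.989736, which rounds to 1.9897.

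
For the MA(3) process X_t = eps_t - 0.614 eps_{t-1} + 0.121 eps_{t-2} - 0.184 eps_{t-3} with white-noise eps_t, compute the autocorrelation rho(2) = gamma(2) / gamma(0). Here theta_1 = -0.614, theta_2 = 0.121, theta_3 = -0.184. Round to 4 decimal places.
\rho(2) = 0.1641

For an MA(q) process with theta_0 = 1, the autocovariance is
  gamma(k) = sigma^2 * sum_{i=0..q-k} theta_i * theta_{i+k},
and rho(k) = gamma(k) / gamma(0). Sigma^2 cancels.
  numerator   = (1)*(0.121) + (-0.614)*(-0.184) = 0.233976.
  denominator = (1)^2 + (-0.614)^2 + (0.121)^2 + (-0.184)^2 = 1.425493.
  rho(2) = 0.233976 / 1.425493 = 0.1641.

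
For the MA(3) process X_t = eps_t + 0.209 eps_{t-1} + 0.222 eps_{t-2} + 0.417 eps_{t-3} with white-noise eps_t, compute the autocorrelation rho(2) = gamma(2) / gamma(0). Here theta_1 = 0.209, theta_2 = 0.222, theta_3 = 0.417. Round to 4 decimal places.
\rho(2) = 0.2440

For an MA(q) process with theta_0 = 1, the autocovariance is
  gamma(k) = sigma^2 * sum_{i=0..q-k} theta_i * theta_{i+k},
and rho(k) = gamma(k) / gamma(0). Sigma^2 cancels.
  numerator   = (1)*(0.222) + (0.209)*(0.417) = 0.309153.
  denominator = (1)^2 + (0.209)^2 + (0.222)^2 + (0.417)^2 = 1.266854.
  rho(2) = 0.309153 / 1.266854 = 0.2440.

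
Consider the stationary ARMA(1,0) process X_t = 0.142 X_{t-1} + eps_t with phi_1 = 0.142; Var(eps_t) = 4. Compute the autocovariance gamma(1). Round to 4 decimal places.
\gamma(1) = 0.5797

Multiply the model equation by X_{t-k} and take expectations. With theta_0 = psi_0 = 1 and psi_j the MA(infinity) weights, this gives
  gamma(k) - sum_i phi_i gamma(k-i) = c_k,
  c_k = sigma^2 * sum_{j=k..q} theta_j psi_{j-k}   (c_k = 0 for k > q),
using gamma(-m) = gamma(m).
Pure AR (q = 0): c_0 = sigma^2 = 4, c_k = 0 for k >= 1.
Equations for k = 0 and k = 1 (AR order 1):
  gamma(0) = phi_1 gamma(1) + c_0
  gamma(1) = phi_1 gamma(0) + c_1
Substituting the second into the first: gamma(0) (1 - phi_1^2) = c_0 + phi_1 c_1, so
  gamma(0) = c_0 / (1 - phi_1^2) = 4 / (1 - (0.142)^2) = 4 / 0.979836 = 4.082316.
  gamma(1) = phi_1 gamma(0) = (0.142)(4.082316) = 0.579689.
Therefore gamma(1) = 0.5797 (to 4 decimal places).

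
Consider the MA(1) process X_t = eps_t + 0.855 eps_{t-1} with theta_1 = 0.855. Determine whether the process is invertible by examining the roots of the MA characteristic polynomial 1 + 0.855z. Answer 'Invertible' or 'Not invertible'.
\text{Invertible}

The MA(q) characteristic polynomial is P(z) = 1 + 0.855z.
Invertibility requires all roots to lie outside the unit circle, i.e. |z| > 1 for every root.
This is linear in z: 1 + (0.855) z = 0  =>  z = -1/(0.855) = -1.169591,  |z| = 1.169591.
Moduli of all roots: 1.1696.
All moduli strictly greater than 1? Yes.
Verdict: Invertible.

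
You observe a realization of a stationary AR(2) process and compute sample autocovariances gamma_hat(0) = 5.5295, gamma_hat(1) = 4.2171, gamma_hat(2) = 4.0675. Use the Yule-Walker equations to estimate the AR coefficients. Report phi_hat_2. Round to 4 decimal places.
\hat\phi_{2} = 0.3680

The Yule-Walker equations for an AR(p) process read, in matrix form,
  Gamma_p phi = r_p,   with   (Gamma_p)_{ij} = gamma(|i - j|),
                       (r_p)_i = gamma(i),   i,j = 1..p.
Substitute the sample gammas (Toeplitz matrix and right-hand side of size 2):
  Gamma_p = [[5.5295, 4.2171], [4.2171, 5.5295]]
  r_p     = [4.2171, 4.0675]
Written out:
  5.5295 phi_1 + 4.2171 phi_2 = 4.2171
  4.2171 phi_1 + 5.5295 phi_2 = 4.0675
Solve by Cramer's rule:
  det = gamma(0)^2 - gamma(1)^2 = (5.5295)^2 - (4.2171)^2 = 30.57537025 - 17.78393241 = 12.79143784
  phi_hat_1 = [gamma(1) gamma(0) - gamma(1) gamma(2)] / det = [(4.2171)(5.5295) - (4.2171)(4.0675)] / 12.79143784 = 6.1654002 / 12.79143784 = 0.482
  phi_hat_2 = [gamma(0) gamma(2) - gamma(1)^2] / det = [(5.5295)(4.0675) - (4.2171)^2] / 12.79143784 = 4.70730884 / 12.79143784 = 0.368
So phi_hat = [0.4820, 0.3680].
Therefore phi_hat_2 = 0.3680.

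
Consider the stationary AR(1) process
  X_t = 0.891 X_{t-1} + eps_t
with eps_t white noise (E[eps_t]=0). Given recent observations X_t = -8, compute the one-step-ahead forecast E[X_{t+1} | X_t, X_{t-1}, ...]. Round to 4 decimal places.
E[X_{t+1} \mid \mathcal F_t] = -7.1280

For an AR(p) model X_t = c + sum_i phi_i X_{t-i} + eps_t, the
one-step-ahead conditional mean is
  E[X_{t+1} | X_t, ...] = c + sum_i phi_i X_{t+1-i}.
Substitute known values:
  E[X_{t+1} | ...] = (0.891) * (-8)
                   = -7.1280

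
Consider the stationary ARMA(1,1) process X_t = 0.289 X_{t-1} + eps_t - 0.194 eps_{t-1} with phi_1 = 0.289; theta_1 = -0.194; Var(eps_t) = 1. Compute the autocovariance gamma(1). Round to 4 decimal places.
\gamma(1) = 0.0978

Multiply the model equation by X_{t-k} and take expectations. With theta_0 = psi_0 = 1 and psi_j the MA(infinity) weights, this gives
  gamma(k) - sum_i phi_i gamma(k-i) = c_k,
  c_k = sigma^2 * sum_{j=k..q} theta_j psi_{j-k}   (c_k = 0 for k > q),
using gamma(-m) = gamma(m).
psi-weights needed (psi_j = theta_j + sum_i phi_i psi_{j-i}):
  psi_1 = theta_1 + phi_1 = -0.194 + (0.289) = 0.095
Right-hand sides:
  c_0 = sigma^2 (1 + theta_1 psi_1) = 1 * (1 + (-0.194)(0.095)) = 1 * 0.98157 = 0.98157
  c_1 = sigma^2 theta_1 = 1 * (-0.194) = -0.194
  c_2 = 0
Equations for k = 0 and k = 1 (AR order 1):
  gamma(0) = phi_1 gamma(1) + c_0
  gamma(1) = phi_1 gamma(0) + c_1
Substituting the second into the first: gamma(0) (1 - phi_1^2) = c_0 + phi_1 c_1, so
  gamma(0) = (c_0 + phi_1 c_1) / (1 - phi_1^2) = (0.98157 + (0.289)(-0.194)) / (1 - (0.289)^2) = 0.925504 / 0.916479 = 1.009847.
  gamma(1) = phi_1 gamma(0) + c_1 = (0.289)(1.009847) + (-0.194) = 0.097846.
Therefore gamma(1) = 0.0978 (to 4 decimal places).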